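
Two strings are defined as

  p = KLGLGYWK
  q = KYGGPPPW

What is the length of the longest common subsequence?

One common subsequence of length 4: K (p #1, q #1) → G (p #3, q #3) → G (p #5, q #4) → W (p #7, q #8). The LCS DP gives dp[8][8] = 4, so this is optimal.

4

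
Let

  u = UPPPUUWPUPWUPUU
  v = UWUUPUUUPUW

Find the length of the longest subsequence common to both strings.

Match U [1,1]; then U [5,3]; then U [6,4]; then P [8,5]; then U [9,7]; then U [12,8]; then P [13,9]; then U [14,10] — 8 characters in the same relative order in both, and the DP table's final entry dp[15][11] is also 8, so no common subsequence is longer.

8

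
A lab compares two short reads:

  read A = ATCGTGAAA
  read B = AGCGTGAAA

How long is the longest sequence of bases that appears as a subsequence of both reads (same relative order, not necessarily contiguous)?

8

Let dp[i][j] be the LCS length of the first i bases of read A and the first j bases of read B. dp[i][j] = dp[i-1][j-1]+1 when the i-th and j-th bases match, else max(dp[i-1][j], dp[i][j-1]).
    ·  A  G  C  G  T  G  A  A  A
 ·  0  0  0  0  0  0  0  0  0  0
 A  0  1  1  1  1  1  1  1  1  1
 T  0  1  1  1  1  2  2  2  2  2
 C  0  1  1  2  2  2  2  2  2  2
 G  0  1  2  2  3  3  3  3  3  3
 T  0  1  2  2  3  4  4  4  4  4
 G  0  1  2  2  3  4  5  5  5  5
 A  0  1  2  2  3  4  5  6  6  6
 A  0  1  2  2  3  4  5  6  7  7
 A  0  1  2  2  3  4  5  6  7  8
dp[9][9] = 8. One LCS (by backtracking along matches): ACGTGAAA.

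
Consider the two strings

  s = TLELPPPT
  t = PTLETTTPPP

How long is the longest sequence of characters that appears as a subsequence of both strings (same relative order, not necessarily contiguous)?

6

Taking T at s[1]=t[2], then L at s[2]=t[3], then E at s[3]=t[4], then P at s[5]=t[8], then P at s[6]=t[9], then P at s[7]=t[10] gives a common subsequence of length 6, and the DP table's final entry dp[8][10] is also 6, so no common subsequence is longer.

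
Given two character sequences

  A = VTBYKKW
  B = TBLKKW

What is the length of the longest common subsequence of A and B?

5

One common subsequence of length 5: T at A[2]=B[1] → B at A[3]=B[2] → K at A[5]=B[4] → K at A[6]=B[5] → W at A[7]=B[6]. Since dp[7][6] = 5, nothing longer is possible.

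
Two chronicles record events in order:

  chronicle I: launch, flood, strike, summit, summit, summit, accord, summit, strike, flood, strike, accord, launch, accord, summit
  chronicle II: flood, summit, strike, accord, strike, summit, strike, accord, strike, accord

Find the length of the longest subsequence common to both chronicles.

One common subsequence of length 7: flood at chronicle I[2]=chronicle II[1], strike at chronicle I[3]=chronicle II[3], accord at chronicle I[7]=chronicle II[4], summit at chronicle I[8]=chronicle II[6], strike at chronicle I[9]=chronicle II[7], strike at chronicle I[11]=chronicle II[9], accord at chronicle I[14]=chronicle II[10]. The LCS DP gives dp[15][10] = 7, so this is optimal.

7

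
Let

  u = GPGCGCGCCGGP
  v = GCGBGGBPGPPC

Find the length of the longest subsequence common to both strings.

Taking G at u[3]=v[1]; then C at u[4]=v[2]; then G at u[5]=v[3]; then G at u[7]=v[5]; then G at u[10]=v[6]; then G at u[11]=v[9]; then P at u[12]=v[11] gives a common subsequence of length 7, and the DP table's final entry dp[12][12] is also 7, so no common subsequence is longer.

7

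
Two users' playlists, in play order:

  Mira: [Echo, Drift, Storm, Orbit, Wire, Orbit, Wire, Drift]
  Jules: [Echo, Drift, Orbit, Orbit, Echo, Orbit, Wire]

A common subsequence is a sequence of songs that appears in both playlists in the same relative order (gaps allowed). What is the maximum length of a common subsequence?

5

One common subsequence of length 5: Echo (Mira #1, Jules #1); then Drift (Mira #2, Jules #2); then Orbit (Mira #4, Jules #4); then Orbit (Mira #6, Jules #6); then Wire (Mira #7, Jules #7). The LCS DP gives dp[8][7] = 5, so this is optimal.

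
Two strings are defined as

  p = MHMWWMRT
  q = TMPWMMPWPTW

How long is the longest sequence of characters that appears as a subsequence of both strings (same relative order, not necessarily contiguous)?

Match M [1,5] → M [3,6] → W [4,8] → W [5,11] — 4 characters in the same relative order in both. dp[8][11] = 4 confirms this is the maximum.

4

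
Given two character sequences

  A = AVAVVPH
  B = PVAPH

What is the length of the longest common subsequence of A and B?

4

Let dp[i][j] be the LCS length of the first i characters of A and the first j characters of B. dp[i][j] = dp[i-1][j-1]+1 when the i-th and j-th characters match, else max(dp[i-1][j], dp[i][j-1]).
    ·  P  V  A  P  H
 ·  0  0  0  0  0  0
 A  0  0  0  1  1  1
 V  0  0  1  1  1  1
 A  0  0  1  2  2  2
 V  0  0  1  2  2  2
 V  0  0  1  2  2  2
 P  0  1  1  2  3  3
 H  0  1  1  2  3  4
dp[7][5] = 4. One LCS (by backtracking along matches): VAPH.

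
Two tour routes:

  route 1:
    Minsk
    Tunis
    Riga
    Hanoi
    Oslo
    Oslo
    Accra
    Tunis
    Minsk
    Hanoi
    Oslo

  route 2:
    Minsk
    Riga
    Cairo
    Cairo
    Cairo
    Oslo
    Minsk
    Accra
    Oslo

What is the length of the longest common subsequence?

Taking Minsk [1,1]; then Riga [3,2]; then Oslo [5,6]; then Accra [7,8]; then Oslo [11,9] gives a common subsequence of length 5. dp[11][9] = 5 confirms this is the maximum.

5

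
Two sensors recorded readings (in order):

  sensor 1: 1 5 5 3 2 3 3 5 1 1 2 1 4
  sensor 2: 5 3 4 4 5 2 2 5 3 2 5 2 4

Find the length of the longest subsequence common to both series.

7

One common subsequence of length 7: 5 (sensor 1 #2, sensor 2 #5) → 5 (sensor 1 #3, sensor 2 #8) → 3 (sensor 1 #4, sensor 2 #9) → 2 (sensor 1 #5, sensor 2 #10) → 5 (sensor 1 #8, sensor 2 #11) → 2 (sensor 1 #11, sensor 2 #12) → 4 (sensor 1 #13, sensor 2 #13), and the DP table's final entry dp[13][13] is also 7, so no common subsequence is longer.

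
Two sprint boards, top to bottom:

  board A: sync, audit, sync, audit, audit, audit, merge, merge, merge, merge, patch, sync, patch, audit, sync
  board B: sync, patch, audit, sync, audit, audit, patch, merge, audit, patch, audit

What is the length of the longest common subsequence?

8

One common subsequence of length 8: sync at board A[1]=board B[1], audit at board A[2]=board B[3], sync at board A[3]=board B[4], audit at board A[4]=board B[5], audit at board A[5]=board B[6], audit at board A[6]=board B[9], patch at board A[13]=board B[10], audit at board A[14]=board B[11]. dp[15][11] = 8 confirms this is the maximum.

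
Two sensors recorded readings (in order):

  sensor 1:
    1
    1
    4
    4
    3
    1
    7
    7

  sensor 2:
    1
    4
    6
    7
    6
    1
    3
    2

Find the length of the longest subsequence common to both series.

Let dp[i][j] be the LCS length of the first i values of sensor 1 and the first j values of sensor 2. dp[i][j] = dp[i-1][j-1]+1 when the i-th and j-th values match, else max(dp[i-1][j], dp[i][j-1]).
    ·  1  4  6  7  6  1  3  2
 ·  0  0  0  0  0  0  0  0  0
 1  0  1  1  1  1  1  1  1  1
 1  0  1  1  1  1  1  2  2  2
 4  0  1  2  2  2  2  2  2  2
 4  0  1  2  2  2  2  2  2  2
 3  0  1  2  2  2  2  2  3  3
 1  0  1  2  2  2  2  3  3  3
 7  0  1  2  2  3  3  3  3  3
 7  0  1  2  2  3  3  3  3  3
dp[8][8] = 3. One LCS (by backtracking along matches): 1, 1, 3.

3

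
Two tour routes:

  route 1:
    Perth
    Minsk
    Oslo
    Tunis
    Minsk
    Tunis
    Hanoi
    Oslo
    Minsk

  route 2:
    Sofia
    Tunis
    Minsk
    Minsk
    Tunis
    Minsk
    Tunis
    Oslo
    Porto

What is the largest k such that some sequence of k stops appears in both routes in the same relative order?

5

One common subsequence of length 5: Minsk [2,4], then Tunis [4,5], then Minsk [5,6], then Tunis [6,7], then Oslo [8,8]. The LCS DP gives dp[9][9] = 5, so this is optimal.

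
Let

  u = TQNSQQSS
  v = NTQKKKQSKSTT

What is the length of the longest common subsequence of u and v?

Let dp[i][j] be the LCS length of the first i characters of u and the first j characters of v. dp[i][j] = dp[i-1][j-1]+1 when the i-th and j-th characters match, else max(dp[i-1][j], dp[i][j-1]).
    ·  N  T  Q  K  K  K  Q  S  K  S  T  T
 ·  0  0  0  0  0  0  0  0  0  0  0  0  0
 T  0  0  1  1  1  1  1  1  1  1  1  1  1
 Q  0  0  1  2  2  2  2  2  2  2  2  2  2
 N  0  1  1  2  2  2  2  2  2  2  2  2  2
 S  0  1  1  2  2  2  2  2  3  3  3  3  3
 Q  0  1  1  2  2  2  2  3  3  3  3  3  3
 Q  0  1  1  2  2  2  2  3  3  3  3  3  3
 S  0  1  1  2  2  2  2  3  4  4  4  4  4
 S  0  1  1  2  2  2  2  3  4  4  5  5  5
dp[8][12] = 5. One LCS (by backtracking along matches): TQQSS.

5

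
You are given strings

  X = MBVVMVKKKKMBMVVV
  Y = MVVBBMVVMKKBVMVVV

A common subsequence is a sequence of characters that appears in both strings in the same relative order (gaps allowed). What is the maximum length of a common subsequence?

12

Pick M [1,1], B [2,5], V [3,7], V [4,8], M [5,9], K [9,10], K [10,11], B [12,12], M [13,14], V [14,15], V [15,16], V [16,17]; all 12 characters appear in both, in order. The LCS DP gives dp[16][17] = 12, so this is optimal.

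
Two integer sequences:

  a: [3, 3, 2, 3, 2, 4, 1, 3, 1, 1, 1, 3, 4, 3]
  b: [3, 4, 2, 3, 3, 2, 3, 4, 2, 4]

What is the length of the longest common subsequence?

6

Let dp[i][j] be the LCS length of the first i values of a and the first j values of b. dp[i][j] = dp[i-1][j-1]+1 when the i-th and j-th values match, else max(dp[i-1][j], dp[i][j-1]).
    ·  3  4  2  3  3  2  3  4  2  4
 ·  0  0  0  0  0  0  0  0  0  0  0
 3  0  1  1  1  1  1  1  1  1  1  1
 3  0  1  1  1  2  2  2  2  2  2  2
 2  0  1  1  2  2  2  3  3  3  3  3
 3  0  1  1  2  3  3  3  4  4  4  4
 2  0  1  1  2  3  3  4  4  4  5  5
 4  0  1  2  2  3  3  4  4  5  5  6
 1  0  1  2  2  3  3  4  4  5  5  6
 3  0  1  2  2  3  4  4  5  5  5  6
 1  0  1  2  2  3  4  4  5  5  5  6
 1  0  1  2  2  3  4  4  5  5  5  6
 1  0  1  2  2  3  4  4  5  5  5  6
 3  0  1  2  2  3  4  4  5  5  5  6
 4  0  1  2  2  3  4  4  5  6  6  6
 3  0  1  2  2  3  4  4  5  6  6  6
dp[14][10] = 6. One LCS (by backtracking along matches): 3, 3, 2, 3, 2, 4.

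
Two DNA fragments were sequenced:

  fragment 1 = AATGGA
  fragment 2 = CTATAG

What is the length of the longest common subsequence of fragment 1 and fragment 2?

3

Pick A (fragment 1 #1, fragment 2 #3), then A (fragment 1 #2, fragment 2 #5), then G (fragment 1 #5, fragment 2 #6); all 3 bases appear in both, in order, and the DP table's final entry dp[6][6] is also 3, so no common subsequence is longer.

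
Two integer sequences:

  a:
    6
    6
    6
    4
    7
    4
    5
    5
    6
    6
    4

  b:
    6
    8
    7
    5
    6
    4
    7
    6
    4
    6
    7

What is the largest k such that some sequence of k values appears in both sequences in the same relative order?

6

Match 6 at a[1]=b[1]; then 6 at a[3]=b[5]; then 4 at a[4]=b[6]; then 7 at a[5]=b[7]; then 4 at a[6]=b[9]; then 6 at a[9]=b[10] — 6 values in the same relative order in both. Since dp[11][11] = 6, nothing longer is possible.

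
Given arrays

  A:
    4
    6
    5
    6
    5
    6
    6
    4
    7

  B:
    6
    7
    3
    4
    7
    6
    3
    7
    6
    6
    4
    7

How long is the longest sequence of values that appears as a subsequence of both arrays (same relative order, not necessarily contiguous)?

6

One common subsequence of length 6: 4 (A #1, B #4), then 6 (A #2, B #6), then 6 (A #6, B #9), then 6 (A #7, B #10), then 4 (A #8, B #11), then 7 (A #9, B #12), and the DP table's final entry dp[9][12] is also 6, so no common subsequence is longer.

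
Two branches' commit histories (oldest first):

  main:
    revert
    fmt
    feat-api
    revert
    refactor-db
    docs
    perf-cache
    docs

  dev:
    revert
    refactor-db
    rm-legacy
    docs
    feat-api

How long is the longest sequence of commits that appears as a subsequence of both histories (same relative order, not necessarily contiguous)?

Pick revert at main[4]=dev[1] → refactor-db at main[5]=dev[2] → docs at main[6]=dev[4]; all 3 commits appear in both, in order. dp[8][5] = 3 confirms this is the maximum.

3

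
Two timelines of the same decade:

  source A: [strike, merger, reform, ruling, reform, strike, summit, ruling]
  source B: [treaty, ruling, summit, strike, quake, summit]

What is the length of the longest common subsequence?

3

One common subsequence of length 3: ruling (source A #4, source B #2) → strike (source A #6, source B #4) → summit (source A #7, source B #6). dp[8][6] = 3 confirms this is the maximum.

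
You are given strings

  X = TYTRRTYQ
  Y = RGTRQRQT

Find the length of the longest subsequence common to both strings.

Let dp[i][j] be the LCS length of the first i characters of X and the first j characters of Y. dp[i][j] = dp[i-1][j-1]+1 when the i-th and j-th characters match, else max(dp[i-1][j], dp[i][j-1]).
    ·  R  G  T  R  Q  R  Q  T
 ·  0  0  0  0  0  0  0  0  0
 T  0  0  0  1  1  1  1  1  1
 Y  0  0  0  1  1  1  1  1  1
 T  0  0  0  1  1  1  1  1  2
 R  0  1  1  1  2  2  2  2  2
 R  0  1  1  1  2  2  3  3  3
 T  0  1  1  2  2  2  3  3  4
 Y  0  1  1  2  2  2  3  3  4
 Q  0  1  1  2  2  3  3  4  4
dp[8][8] = 4. One LCS (by backtracking along matches): TRRT.

4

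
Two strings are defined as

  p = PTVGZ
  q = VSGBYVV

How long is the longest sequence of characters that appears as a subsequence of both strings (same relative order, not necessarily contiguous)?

Let dp[i][j] be the LCS length of the first i characters of p and the first j characters of q. dp[i][j] = dp[i-1][j-1]+1 when the i-th and j-th characters match, else max(dp[i-1][j], dp[i][j-1]).
    ·  V  S  G  B  Y  V  V
 ·  0  0  0  0  0  0  0  0
 P  0  0  0  0  0  0  0  0
 T  0  0  0  0  0  0  0  0
 V  0  1  1  1  1  1  1  1
 G  0  1  1  2  2  2  2  2
 Z  0  1  1  2  2  2  2  2
dp[5][7] = 2. One LCS (by backtracking along matches): VG.

2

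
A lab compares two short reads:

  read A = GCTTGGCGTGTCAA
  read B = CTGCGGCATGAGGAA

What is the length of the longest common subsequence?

Pick G [1,3], then C [2,4], then G [5,5], then G [6,6], then C [7,7], then G [8,12], then G [10,13], then A [13,14], then A [14,15]; all 9 bases appear in both, in order, and the DP table's final entry dp[14][15] is also 9, so no common subsequence is longer.

9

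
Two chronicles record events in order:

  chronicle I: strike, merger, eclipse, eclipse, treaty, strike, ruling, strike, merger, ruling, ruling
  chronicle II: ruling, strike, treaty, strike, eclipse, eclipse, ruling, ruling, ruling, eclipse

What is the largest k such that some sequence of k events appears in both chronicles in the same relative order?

Taking strike (chronicle I #1, chronicle II #4), eclipse (chronicle I #3, chronicle II #5), eclipse (chronicle I #4, chronicle II #6), ruling (chronicle I #7, chronicle II #7), ruling (chronicle I #10, chronicle II #8), ruling (chronicle I #11, chronicle II #9) gives a common subsequence of length 6. dp[11][10] = 6 confirms this is the maximum.

6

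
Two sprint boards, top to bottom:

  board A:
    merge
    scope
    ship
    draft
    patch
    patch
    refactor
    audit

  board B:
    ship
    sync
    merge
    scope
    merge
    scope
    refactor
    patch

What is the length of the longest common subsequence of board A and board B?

3

One common subsequence of length 3: merge (board A #1, board B #5); then scope (board A #2, board B #6); then patch (board A #6, board B #8). dp[8][8] = 3 confirms this is the maximum.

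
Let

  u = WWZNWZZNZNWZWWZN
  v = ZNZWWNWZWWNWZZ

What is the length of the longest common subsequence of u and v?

9

Match W at u[1]=v[4]; then W at u[2]=v[5]; then N at u[4]=v[6]; then W at u[5]=v[7]; then Z at u[6]=v[8]; then N at u[10]=v[11]; then W at u[11]=v[12]; then Z at u[12]=v[13]; then Z at u[15]=v[14] — 9 characters in the same relative order in both. dp[16][14] = 9 confirms this is the maximum.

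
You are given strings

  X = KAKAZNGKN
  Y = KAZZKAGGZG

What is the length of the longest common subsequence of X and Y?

One common subsequence of length 6: K (X #1, Y #1), then A (X #2, Y #2), then K (X #3, Y #5), then A (X #4, Y #6), then Z (X #5, Y #9), then G (X #7, Y #10). Since dp[9][10] = 6, nothing longer is possible.

6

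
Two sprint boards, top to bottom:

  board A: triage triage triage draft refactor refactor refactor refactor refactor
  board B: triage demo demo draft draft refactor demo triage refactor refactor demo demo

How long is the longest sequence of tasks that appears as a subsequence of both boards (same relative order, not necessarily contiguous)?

Match triage [1,1] → draft [4,5] → refactor [5,6] → refactor [6,9] → refactor [7,10] — 5 tasks in the same relative order in both, and the DP table's final entry dp[9][12] is also 5, so no common subsequence is longer.

5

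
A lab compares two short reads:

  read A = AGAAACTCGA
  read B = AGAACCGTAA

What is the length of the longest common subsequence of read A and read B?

8

Pick A (read A #1, read B #1), G (read A #2, read B #2), A (read A #4, read B #3), A (read A #5, read B #4), C (read A #6, read B #5), C (read A #8, read B #6), G (read A #9, read B #7), A (read A #10, read B #10); all 8 bases appear in both, in order, and the DP table's final entry dp[10][10] is also 8, so no common subsequence is longer.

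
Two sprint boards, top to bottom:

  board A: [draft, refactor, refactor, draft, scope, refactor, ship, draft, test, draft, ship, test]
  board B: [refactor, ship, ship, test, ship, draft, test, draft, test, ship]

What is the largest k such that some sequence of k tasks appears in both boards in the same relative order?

One common subsequence of length 6: refactor at board A[2]=board B[1], ship at board A[7]=board B[5], draft at board A[8]=board B[6], test at board A[9]=board B[7], draft at board A[10]=board B[8], ship at board A[11]=board B[10]. dp[12][10] = 6 confirms this is the maximum.

6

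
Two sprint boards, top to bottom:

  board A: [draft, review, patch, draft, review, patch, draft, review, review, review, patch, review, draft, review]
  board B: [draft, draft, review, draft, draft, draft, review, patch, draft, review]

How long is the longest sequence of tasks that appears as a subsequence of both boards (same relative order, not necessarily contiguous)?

8

One common subsequence of length 8: draft [1,2], review [2,3], draft [4,5], draft [7,6], review [10,7], patch [11,8], draft [13,9], review [14,10], and the DP table's final entry dp[14][10] is also 8, so no common subsequence is longer.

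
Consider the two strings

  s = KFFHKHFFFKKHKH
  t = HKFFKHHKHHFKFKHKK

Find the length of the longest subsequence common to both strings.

11

Taking K [1,2], F [2,3], F [3,4], H [4,7], K [5,8], H [6,10], F [7,11], F [9,13], K [10,14], K [11,16], K [13,17] gives a common subsequence of length 11. Since dp[14][17] = 11, nothing longer is possible.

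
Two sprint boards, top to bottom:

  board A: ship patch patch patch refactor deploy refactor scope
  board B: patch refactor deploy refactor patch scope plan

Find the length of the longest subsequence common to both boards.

5

Taking patch (board A #4, board B #1) → refactor (board A #5, board B #2) → deploy (board A #6, board B #3) → refactor (board A #7, board B #4) → scope (board A #8, board B #6) gives a common subsequence of length 5. The LCS DP gives dp[8][7] = 5, so this is optimal.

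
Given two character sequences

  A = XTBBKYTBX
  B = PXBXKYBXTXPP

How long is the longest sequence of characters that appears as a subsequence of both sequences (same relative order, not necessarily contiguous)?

Let dp[i][j] be the LCS length of the first i characters of A and the first j characters of B. dp[i][j] = dp[i-1][j-1]+1 when the i-th and j-th characters match, else max(dp[i-1][j], dp[i][j-1]).
    ·  P  X  B  X  K  Y  B  X  T  X  P  P
 ·  0  0  0  0  0  0  0  0  0  0  0  0  0
 X  0  0  1  1  1  1  1  1  1  1  1  1  1
 T  0  0  1  1  1  1  1  1  1  2  2  2  2
 B  0  0  1  2  2  2  2  2  2  2  2  2  2
 B  0  0  1  2  2  2  2  3  3  3  3  3  3
 K  0  0  1  2  2  3  3  3  3  3  3  3  3
 Y  0  0  1  2  2  3  4  4  4  4  4  4  4
 T  0  0  1  2  2  3  4  4  4  5  5  5  5
 B  0  0  1  2  2  3  4  5  5  5  5  5  5
 X  0  0  1  2  3  3  4  5  6  6  6  6  6
dp[9][12] = 6. One LCS (by backtracking along matches): XBKYTX.

6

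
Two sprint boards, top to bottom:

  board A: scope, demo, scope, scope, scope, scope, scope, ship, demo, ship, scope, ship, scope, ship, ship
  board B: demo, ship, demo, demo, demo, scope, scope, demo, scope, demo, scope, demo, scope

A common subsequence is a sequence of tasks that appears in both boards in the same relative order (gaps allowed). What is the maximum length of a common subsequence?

Taking demo [2,5], scope [3,6], scope [4,7], scope [5,9], scope [7,11], demo [9,12], scope [13,13] gives a common subsequence of length 7. The LCS DP gives dp[15][13] = 7, so this is optimal.

7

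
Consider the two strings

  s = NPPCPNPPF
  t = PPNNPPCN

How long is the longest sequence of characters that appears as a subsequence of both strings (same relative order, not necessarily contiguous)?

5

Match N (s #1, t #4); then P (s #2, t #5); then P (s #3, t #6); then C (s #4, t #7); then N (s #6, t #8) — 5 characters in the same relative order in both, and the DP table's final entry dp[9][8] is also 5, so no common subsequence is longer.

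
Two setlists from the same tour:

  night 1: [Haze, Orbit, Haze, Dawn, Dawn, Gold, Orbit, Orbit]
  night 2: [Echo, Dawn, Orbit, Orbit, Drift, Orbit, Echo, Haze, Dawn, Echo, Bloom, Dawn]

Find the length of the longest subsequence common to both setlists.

Pick Orbit (night 1 #2, night 2 #6), then Haze (night 1 #3, night 2 #8), then Dawn (night 1 #4, night 2 #9), then Dawn (night 1 #5, night 2 #12); all 4 songs appear in both, in order. dp[8][12] = 4 confirms this is the maximum.

4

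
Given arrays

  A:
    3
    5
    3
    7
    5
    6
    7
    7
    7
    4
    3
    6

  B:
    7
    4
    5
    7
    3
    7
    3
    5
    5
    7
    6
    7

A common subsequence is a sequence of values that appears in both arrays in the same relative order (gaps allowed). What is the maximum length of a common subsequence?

6

Taking 5 (A #2, B #3); then 3 (A #3, B #5); then 7 (A #4, B #6); then 5 (A #5, B #9); then 6 (A #6, B #11); then 7 (A #9, B #12) gives a common subsequence of length 6, and the DP table's final entry dp[12][12] is also 6, so no common subsequence is longer.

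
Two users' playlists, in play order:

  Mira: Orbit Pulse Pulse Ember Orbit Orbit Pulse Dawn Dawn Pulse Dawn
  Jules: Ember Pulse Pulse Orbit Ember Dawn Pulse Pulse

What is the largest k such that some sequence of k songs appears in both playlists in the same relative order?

5

One common subsequence of length 5: Pulse [2,2] → Pulse [3,3] → Ember [4,5] → Pulse [7,7] → Pulse [10,8]. dp[11][8] = 5 confirms this is the maximum.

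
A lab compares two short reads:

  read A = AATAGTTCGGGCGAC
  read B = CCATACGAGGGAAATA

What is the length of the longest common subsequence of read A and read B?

Match A (read A #2, read B #3), then T (read A #3, read B #4), then A (read A #4, read B #5), then C (read A #8, read B #6), then G (read A #9, read B #7), then G (read A #10, read B #9), then G (read A #11, read B #10), then G (read A #13, read B #11), then A (read A #14, read B #16) — 9 bases in the same relative order in both. The LCS DP gives dp[15][16] = 9, so this is optimal.

9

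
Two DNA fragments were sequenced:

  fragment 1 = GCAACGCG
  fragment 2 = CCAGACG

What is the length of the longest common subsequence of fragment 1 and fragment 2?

5

Let dp[i][j] be the LCS length of the first i bases of fragment 1 and the first j bases of fragment 2. dp[i][j] = dp[i-1][j-1]+1 when the i-th and j-th bases match, else max(dp[i-1][j], dp[i][j-1]).
    ·  C  C  A  G  A  C  G
 ·  0  0  0  0  0  0  0  0
 G  0  0  0  0  1  1  1  1
 C  0  1  1  1  1  1  2  2
 A  0  1  1  2  2  2  2  2
 A  0  1  1  2  2  3  3  3
 C  0  1  2  2  2  3  4  4
 G  0  1  2  2  3  3  4  5
 C  0  1  2  2  3  3  4  5
 G  0  1  2  2  3  3  4  5
dp[8][7] = 5. One LCS (by backtracking along matches): CAACG.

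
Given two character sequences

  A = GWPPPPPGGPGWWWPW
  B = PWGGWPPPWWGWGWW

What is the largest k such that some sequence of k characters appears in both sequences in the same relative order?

Taking G (A #1, B #4) → W (A #2, B #5) → P (A #3, B #6) → P (A #4, B #7) → P (A #5, B #8) → G (A #8, B #11) → G (A #11, B #13) → W (A #14, B #14) → W (A #16, B #15) gives a common subsequence of length 9, and the DP table's final entry dp[16][15] is also 9, so no common subsequence is longer.

9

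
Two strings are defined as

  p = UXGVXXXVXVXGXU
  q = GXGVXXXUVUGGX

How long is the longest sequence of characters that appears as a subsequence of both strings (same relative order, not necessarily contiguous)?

9

Match X [2,2], then G [3,3], then V [4,4], then X [5,5], then X [6,6], then X [7,7], then V [8,9], then G [12,12], then X [13,13] — 9 characters in the same relative order in both. The LCS DP gives dp[14][13] = 9, so this is optimal.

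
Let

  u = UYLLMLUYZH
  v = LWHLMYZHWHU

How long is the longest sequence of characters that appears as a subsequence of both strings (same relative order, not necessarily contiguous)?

Pick L (u #3, v #1), then L (u #4, v #4), then M (u #5, v #5), then Y (u #8, v #6), then Z (u #9, v #7), then H (u #10, v #10); all 6 characters appear in both, in order, and the DP table's final entry dp[10][11] is also 6, so no common subsequence is longer.

6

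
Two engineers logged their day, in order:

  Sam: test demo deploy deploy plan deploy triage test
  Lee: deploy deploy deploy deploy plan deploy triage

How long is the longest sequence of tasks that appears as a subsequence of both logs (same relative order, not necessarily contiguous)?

5

Match deploy (Sam #3, Lee #3), deploy (Sam #4, Lee #4), plan (Sam #5, Lee #5), deploy (Sam #6, Lee #6), triage (Sam #7, Lee #7) — 5 tasks in the same relative order in both, and the DP table's final entry dp[8][7] is also 5, so no common subsequence is longer.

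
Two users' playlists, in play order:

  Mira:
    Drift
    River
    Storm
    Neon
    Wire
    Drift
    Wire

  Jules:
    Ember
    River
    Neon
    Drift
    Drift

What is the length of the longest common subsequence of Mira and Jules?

3

Match River (Mira #2, Jules #2) → Neon (Mira #4, Jules #3) → Drift (Mira #6, Jules #5) — 3 songs in the same relative order in both, and the DP table's final entry dp[7][5] is also 3, so no common subsequence is longer.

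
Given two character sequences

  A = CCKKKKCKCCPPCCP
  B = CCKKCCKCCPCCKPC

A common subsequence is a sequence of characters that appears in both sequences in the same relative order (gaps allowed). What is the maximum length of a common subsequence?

12

Taking C [1,1] → C [2,2] → K [3,3] → K [4,4] → C [7,6] → K [8,7] → C [9,8] → C [10,9] → P [12,10] → C [13,11] → C [14,12] → P [15,14] gives a common subsequence of length 12, and the DP table's final entry dp[15][15] is also 12, so no common subsequence is longer.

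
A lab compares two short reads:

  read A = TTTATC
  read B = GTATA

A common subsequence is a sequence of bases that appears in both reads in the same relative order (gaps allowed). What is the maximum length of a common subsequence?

One common subsequence of length 3: T (read A #1, read B #2); then T (read A #3, read B #4); then A (read A #4, read B #5). The LCS DP gives dp[6][5] = 3, so this is optimal.

3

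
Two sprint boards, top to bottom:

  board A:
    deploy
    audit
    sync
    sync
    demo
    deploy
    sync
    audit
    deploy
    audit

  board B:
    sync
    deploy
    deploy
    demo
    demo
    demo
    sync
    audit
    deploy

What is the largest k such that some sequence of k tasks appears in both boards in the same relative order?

Taking deploy at board A[1]=board B[3], then demo at board A[5]=board B[6], then sync at board A[7]=board B[7], then audit at board A[8]=board B[8], then deploy at board A[9]=board B[9] gives a common subsequence of length 5. dp[10][9] = 5 confirms this is the maximum.

5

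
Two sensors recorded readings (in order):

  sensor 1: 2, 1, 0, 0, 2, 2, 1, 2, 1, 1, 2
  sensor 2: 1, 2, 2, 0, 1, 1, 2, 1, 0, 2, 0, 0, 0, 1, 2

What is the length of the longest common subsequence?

Taking 1 [2,1] → 2 [5,2] → 2 [6,3] → 1 [7,6] → 2 [8,7] → 1 [9,8] → 1 [10,14] → 2 [11,15] gives a common subsequence of length 8, and the DP table's final entry dp[11][15] is also 8, so no common subsequence is longer.

8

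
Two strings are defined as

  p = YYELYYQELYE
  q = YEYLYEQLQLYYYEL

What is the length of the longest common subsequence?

8

One common subsequence of length 8: Y (p #1, q #3), then Y (p #2, q #5), then E (p #3, q #6), then L (p #4, q #10), then Y (p #5, q #12), then Y (p #6, q #13), then E (p #8, q #14), then L (p #9, q #15), and the DP table's final entry dp[11][15] is also 8, so no common subsequence is longer.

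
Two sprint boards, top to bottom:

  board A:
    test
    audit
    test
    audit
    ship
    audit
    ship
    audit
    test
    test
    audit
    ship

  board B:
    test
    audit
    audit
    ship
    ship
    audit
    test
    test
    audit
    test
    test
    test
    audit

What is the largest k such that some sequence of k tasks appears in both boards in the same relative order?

9

Match test (board A #1, board B #1), audit (board A #2, board B #2), audit (board A #4, board B #3), ship (board A #5, board B #5), audit (board A #6, board B #6), audit (board A #8, board B #9), test (board A #9, board B #11), test (board A #10, board B #12), audit (board A #11, board B #13) — 9 tasks in the same relative order in both, and the DP table's final entry dp[12][13] is also 9, so no common subsequence is longer.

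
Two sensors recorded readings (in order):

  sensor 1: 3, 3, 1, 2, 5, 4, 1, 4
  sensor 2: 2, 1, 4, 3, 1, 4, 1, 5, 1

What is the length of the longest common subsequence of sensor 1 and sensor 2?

Let dp[i][j] be the LCS length of the first i values of sensor 1 and the first j values of sensor 2. dp[i][j] = dp[i-1][j-1]+1 when the i-th and j-th values match, else max(dp[i-1][j], dp[i][j-1]).
    ·  2  1  4  3  1  4  1  5  1
 ·  0  0  0  0  0  0  0  0  0  0
 3  0  0  0  0  1  1  1  1  1  1
 3  0  0  0  0  1  1  1  1  1  1
 1  0  0  1  1  1  2  2  2  2  2
 2  0  1  1  1  1  2  2  2  2  2
 5  0  1  1  1  1  2  2  2  3  3
 4  0  1  1  2  2  2  3  3  3  3
 1  0  1  2  2  2  3  3  4  4  4
 4  0  1  2  3  3  3  4  4  4  4
dp[8][9] = 4. One LCS (by backtracking along matches): 3, 1, 5, 1.

4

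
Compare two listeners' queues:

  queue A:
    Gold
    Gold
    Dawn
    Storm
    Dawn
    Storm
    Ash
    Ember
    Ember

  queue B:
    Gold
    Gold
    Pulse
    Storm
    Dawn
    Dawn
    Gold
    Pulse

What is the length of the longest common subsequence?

4

Match Gold (queue A #1, queue B #1) → Gold (queue A #2, queue B #2) → Dawn (queue A #3, queue B #5) → Dawn (queue A #5, queue B #6) — 4 songs in the same relative order in both, and the DP table's final entry dp[9][8] is also 4, so no common subsequence is longer.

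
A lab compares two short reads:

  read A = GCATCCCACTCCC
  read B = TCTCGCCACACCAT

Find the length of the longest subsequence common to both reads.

Pick C (read A #2, read B #2), T (read A #4, read B #3), C (read A #5, read B #4), C (read A #6, read B #6), C (read A #7, read B #7), A (read A #8, read B #8), C (read A #9, read B #9), C (read A #11, read B #11), C (read A #12, read B #12); all 9 bases appear in both, in order. Since dp[13][14] = 9, nothing longer is possible.

9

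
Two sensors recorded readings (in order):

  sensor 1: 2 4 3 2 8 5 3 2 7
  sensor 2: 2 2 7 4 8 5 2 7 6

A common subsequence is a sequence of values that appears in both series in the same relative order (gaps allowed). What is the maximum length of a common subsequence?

Let dp[i][j] be the LCS length of the first i values of sensor 1 and the first j values of sensor 2. dp[i][j] = dp[i-1][j-1]+1 when the i-th and j-th values match, else max(dp[i-1][j], dp[i][j-1]).
    ·  2  2  7  4  8  5  2  7  6
 ·  0  0  0  0  0  0  0  0  0  0
 2  0  1  1  1  1  1  1  1  1  1
 4  0  1  1  1  2  2  2  2  2  2
 3  0  1  1  1  2  2  2  2  2  2
 2  0  1  2  2  2  2  2  3  3  3
 8  0  1  2  2  2  3  3  3  3  3
 5  0  1  2  2  2  3  4  4  4  4
 3  0  1  2  2  2  3  4  4  4  4
 2  0  1  2  2  2  3  4  5  5  5
 7  0  1  2  3  3  3  4  5  6  6
dp[9][9] = 6. One LCS (by backtracking along matches): 2, 4, 8, 5, 2, 7.

6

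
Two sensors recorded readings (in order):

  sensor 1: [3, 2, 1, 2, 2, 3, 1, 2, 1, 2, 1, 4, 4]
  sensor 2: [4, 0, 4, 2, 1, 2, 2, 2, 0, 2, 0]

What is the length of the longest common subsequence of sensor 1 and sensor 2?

Let dp[i][j] be the LCS length of the first i values of sensor 1 and the first j values of sensor 2. dp[i][j] = dp[i-1][j-1]+1 when the i-th and j-th values match, else max(dp[i-1][j], dp[i][j-1]).
    ·  4  0  4  2  1  2  2  2  0  2  0
 ·  0  0  0  0  0  0  0  0  0  0  0  0
 3  0  0  0  0  0  0  0  0  0  0  0  0
 2  0  0  0  0  1  1  1  1  1  1  1  1
 1  0  0  0  0  1  2  2  2  2  2  2  2
 2  0  0  0  0  1  2  3  3  3  3  3  3
 2  0  0  0  0  1  2  3  4  4  4  4  4
 3  0  0  0  0  1  2  3  4  4  4  4  4
 1  0  0  0  0  1  2  3  4  4  4  4  4
 2  0  0  0  0  1  2  3  4  5  5  5  5
 1  0  0  0  0  1  2  3  4  5  5  5  5
 2  0  0  0  0  1  2  3  4  5  5  6  6
 1  0  0  0  0  1  2  3  4  5  5  6  6
 4  0  1  1  1  1  2  3  4  5  5  6  6
 4  0  1  1  2  2  2  3  4  5  5  6  6
dp[13][11] = 6. One LCS (by backtracking along matches): 2, 1, 2, 2, 2, 2.

6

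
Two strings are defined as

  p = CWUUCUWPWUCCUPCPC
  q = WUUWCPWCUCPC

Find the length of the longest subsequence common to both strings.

One common subsequence of length 11: W at p[2]=q[1]; then U at p[3]=q[2]; then U at p[4]=q[3]; then C at p[5]=q[5]; then P at p[8]=q[6]; then W at p[9]=q[7]; then C at p[12]=q[8]; then U at p[13]=q[9]; then C at p[15]=q[10]; then P at p[16]=q[11]; then C at p[17]=q[12]. dp[17][12] = 11 confirms this is the maximum.

11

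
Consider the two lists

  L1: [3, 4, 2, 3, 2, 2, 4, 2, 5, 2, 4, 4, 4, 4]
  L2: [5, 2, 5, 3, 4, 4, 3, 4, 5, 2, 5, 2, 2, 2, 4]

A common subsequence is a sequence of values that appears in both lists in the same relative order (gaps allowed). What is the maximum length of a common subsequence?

Pick 3 (L1 #1, L2 #4) → 4 (L1 #2, L2 #6) → 3 (L1 #4, L2 #7) → 2 (L1 #5, L2 #10) → 2 (L1 #6, L2 #12) → 2 (L1 #8, L2 #13) → 2 (L1 #10, L2 #14) → 4 (L1 #14, L2 #15); all 8 values appear in both, in order. Since dp[14][15] = 8, nothing longer is possible.

8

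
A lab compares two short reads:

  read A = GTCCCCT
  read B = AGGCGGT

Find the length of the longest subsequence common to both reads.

One common subsequence of length 3: G (read A #1, read B #3) → C (read A #3, read B #4) → T (read A #7, read B #7). dp[7][7] = 3 confirms this is the maximum.

3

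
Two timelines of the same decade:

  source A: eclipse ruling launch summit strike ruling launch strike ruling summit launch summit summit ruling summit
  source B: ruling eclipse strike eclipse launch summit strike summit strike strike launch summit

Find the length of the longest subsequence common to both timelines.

Pick eclipse [1,4], launch [3,5], summit [4,8], strike [5,9], strike [8,10], launch [11,11], summit [15,12]; all 7 events appear in both, in order. The LCS DP gives dp[15][12] = 7, so this is optimal.

7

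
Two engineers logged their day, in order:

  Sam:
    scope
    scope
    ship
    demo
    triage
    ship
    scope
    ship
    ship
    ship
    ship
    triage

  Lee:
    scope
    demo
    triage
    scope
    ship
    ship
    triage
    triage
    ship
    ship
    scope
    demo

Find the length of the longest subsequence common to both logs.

Match scope at Sam[2]=Lee[1], demo at Sam[4]=Lee[2], triage at Sam[5]=Lee[3], scope at Sam[7]=Lee[4], ship at Sam[8]=Lee[5], ship at Sam[9]=Lee[6], ship at Sam[10]=Lee[9], ship at Sam[11]=Lee[10] — 8 tasks in the same relative order in both. dp[12][12] = 8 confirms this is the maximum.

8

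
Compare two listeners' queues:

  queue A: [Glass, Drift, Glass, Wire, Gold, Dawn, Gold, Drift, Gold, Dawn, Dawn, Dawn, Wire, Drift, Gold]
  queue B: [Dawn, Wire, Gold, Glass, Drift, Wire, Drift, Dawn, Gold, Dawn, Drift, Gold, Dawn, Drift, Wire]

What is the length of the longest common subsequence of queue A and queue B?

One common subsequence of length 9: Glass at queue A[1]=queue B[4]; then Drift at queue A[2]=queue B[5]; then Wire at queue A[4]=queue B[6]; then Gold at queue A[5]=queue B[9]; then Dawn at queue A[6]=queue B[10]; then Drift at queue A[8]=queue B[11]; then Gold at queue A[9]=queue B[12]; then Dawn at queue A[10]=queue B[13]; then Wire at queue A[13]=queue B[15]. The LCS DP gives dp[15][15] = 9, so this is optimal.

9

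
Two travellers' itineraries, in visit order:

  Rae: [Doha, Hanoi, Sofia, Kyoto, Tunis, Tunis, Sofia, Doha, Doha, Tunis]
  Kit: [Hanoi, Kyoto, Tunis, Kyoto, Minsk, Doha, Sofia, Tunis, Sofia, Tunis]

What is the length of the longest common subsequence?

Taking Hanoi at Rae[2]=Kit[1], Kyoto at Rae[4]=Kit[2], Tunis at Rae[5]=Kit[3], Tunis at Rae[6]=Kit[8], Sofia at Rae[7]=Kit[9], Tunis at Rae[10]=Kit[10] gives a common subsequence of length 6, and the DP table's final entry dp[10][10] is also 6, so no common subsequence is longer.

6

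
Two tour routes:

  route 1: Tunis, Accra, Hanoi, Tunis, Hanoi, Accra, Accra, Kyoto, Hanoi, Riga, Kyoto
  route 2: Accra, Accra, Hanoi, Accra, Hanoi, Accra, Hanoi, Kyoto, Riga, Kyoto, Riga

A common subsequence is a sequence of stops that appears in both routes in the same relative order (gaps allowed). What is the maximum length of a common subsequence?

Pick Accra at route 1[2]=route 2[2]; then Hanoi at route 1[3]=route 2[3]; then Hanoi at route 1[5]=route 2[5]; then Accra at route 1[6]=route 2[6]; then Kyoto at route 1[8]=route 2[8]; then Riga at route 1[10]=route 2[9]; then Kyoto at route 1[11]=route 2[10]; all 7 stops appear in both, in order. dp[11][11] = 7 confirms this is the maximum.

7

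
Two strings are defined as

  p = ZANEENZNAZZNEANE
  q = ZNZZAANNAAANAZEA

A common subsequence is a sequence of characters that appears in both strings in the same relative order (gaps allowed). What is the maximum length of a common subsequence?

9

Match Z at p[1]=q[4] → A at p[2]=q[6] → N at p[3]=q[7] → N at p[6]=q[8] → N at p[8]=q[12] → A at p[9]=q[13] → Z at p[11]=q[14] → E at p[13]=q[15] → A at p[14]=q[16] — 9 characters in the same relative order in both. dp[16][16] = 9 confirms this is the maximum.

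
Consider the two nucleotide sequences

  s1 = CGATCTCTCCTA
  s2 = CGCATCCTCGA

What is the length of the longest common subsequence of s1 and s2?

9

Let dp[i][j] be the LCS length of the first i bases of s1 and the first j bases of s2. dp[i][j] = dp[i-1][j-1]+1 when the i-th and j-th bases match, else max(dp[i-1][j], dp[i][j-1]).
    ·  C  G  C  A  T  C  C  T  C  G  A
 ·  0  0  0  0  0  0  0  0  0  0  0  0
 C  0  1  1  1  1  1  1  1  1  1  1  1
 G  0  1  2  2  2  2  2  2  2  2  2  2
 A  0  1  2  2  3  3  3  3  3  3  3  3
 T  0  1  2  2  3  4  4  4  4  4  4  4
 C  0  1  2  3  3  4  5  5  5  5  5  5
 T  0  1  2  3  3  4  5  5  6  6  6  6
 C  0  1  2  3  3  4  5  6  6  7  7  7
 T  0  1  2  3  3  4  5  6  7  7  7  7
 C  0  1  2  3  3  4  5  6  7  8  8  8
 C  0  1  2  3  3  4  5  6  7  8  8  8
 T  0  1  2  3  3  4  5  6  7  8  8  8
 A  0  1  2  3  4  4  5  6  7  8  8  9
dp[12][11] = 9. One LCS (by backtracking along matches): CGATCCTCA.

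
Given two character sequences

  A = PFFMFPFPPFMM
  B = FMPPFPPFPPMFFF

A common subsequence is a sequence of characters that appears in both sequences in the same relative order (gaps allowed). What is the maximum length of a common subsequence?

8

One common subsequence of length 8: F at A[3]=B[1], M at A[4]=B[2], F at A[5]=B[5], P at A[6]=B[7], F at A[7]=B[8], P at A[8]=B[9], P at A[9]=B[10], F at A[10]=B[14]. The LCS DP gives dp[12][14] = 8, so this is optimal.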